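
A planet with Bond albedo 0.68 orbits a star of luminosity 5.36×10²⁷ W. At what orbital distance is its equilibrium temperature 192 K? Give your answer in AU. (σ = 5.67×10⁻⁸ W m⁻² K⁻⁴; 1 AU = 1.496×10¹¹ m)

From T_eq⁴ = L(1−A)/(16πσd²): d = √[L(1−A)/(16πσT_eq⁴)].
d = √[5.36×10²⁷ × 0.32 / (16π × 5.67×10⁻⁸ × (192)⁴)] = 6.65×10¹¹ m = 4.45 AU.

d ≈ 4.45 AU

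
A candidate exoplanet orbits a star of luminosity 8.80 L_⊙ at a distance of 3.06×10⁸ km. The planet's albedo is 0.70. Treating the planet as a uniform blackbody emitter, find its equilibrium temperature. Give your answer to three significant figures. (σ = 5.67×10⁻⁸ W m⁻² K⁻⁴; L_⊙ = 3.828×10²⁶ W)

d = 3.06×10⁸ km = 3.06×10¹¹ m.
L = 8.80 × 3.828×10²⁶ = 3.37×10²⁷ W.
Flux: S = L/(4πd²) = 3.37×10²⁷/(4π×(3.06×10¹¹)²) = 2860 W m⁻².
Energy balance: absorbed = emitted ⇒ πR²·S(1−A) = 4πR²·σT_eq⁴, so T_eq⁴ = S(1−A)/(4σ).
T_eq = [2860 × 0.30 / (4 × 5.67×10⁻⁸)]^(1/4) = (3.79×10⁹)^(1/4) = 248 K.

T_eq ≈ 248 K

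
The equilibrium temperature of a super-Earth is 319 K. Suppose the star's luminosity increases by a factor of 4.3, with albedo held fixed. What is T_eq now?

T_eq ≈ 459 K

T_eq ∝ L^(1/4) · d^(−1/2).
T′ = 319 × 4.3^(1/4) = 459 K.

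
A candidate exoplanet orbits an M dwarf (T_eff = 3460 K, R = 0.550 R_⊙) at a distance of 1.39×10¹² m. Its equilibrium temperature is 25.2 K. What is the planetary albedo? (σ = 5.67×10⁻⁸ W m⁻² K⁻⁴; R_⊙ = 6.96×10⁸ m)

A ≈ 0.85

R_⋆ = 0.550 × 6.96×10⁸ = 3.83×10⁸ m.
L = 4πR_⋆²σT_⋆⁴ = 4π(3.83×10⁸)² × 5.67×10⁻⁸ × (3460)⁴ = 1.50×10²⁵ W.
S = L/(4πd²) = 0.616 W m⁻².
From T_eq⁴ = S(1−A)/(4σ): 1−A = 4σT_eq⁴/S.
1−A = 4 × 5.67×10⁻⁸ × (25.2)⁴ / 0.616 = 0.148.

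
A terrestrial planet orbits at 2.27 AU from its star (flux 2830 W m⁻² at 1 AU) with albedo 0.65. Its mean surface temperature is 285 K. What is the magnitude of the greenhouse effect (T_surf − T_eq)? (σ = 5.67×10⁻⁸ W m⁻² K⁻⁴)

ΔT ≈ 114.4 K

S = 2830/2.27² = 549.2 W m⁻².
T_eq = [S(1−A)/(4σ)]^(1/4) = [549.2×0.35/(4×5.67×10⁻⁸)]^(1/4) = 170.6 K.
ΔT = T_surf − T_eq = 285 − 170.6.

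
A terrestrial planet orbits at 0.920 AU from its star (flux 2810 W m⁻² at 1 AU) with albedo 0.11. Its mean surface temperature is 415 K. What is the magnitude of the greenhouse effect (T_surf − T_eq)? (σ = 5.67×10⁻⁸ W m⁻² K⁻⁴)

ΔT ≈ 77.2 K

S = 2810/0.920² = 3320 W m⁻².
T_eq = [S(1−A)/(4σ)]^(1/4) = [3320×0.89/(4×5.67×10⁻⁸)]^(1/4) = 337.8 K.
ΔT = T_surf − T_eq = 415 − 337.8.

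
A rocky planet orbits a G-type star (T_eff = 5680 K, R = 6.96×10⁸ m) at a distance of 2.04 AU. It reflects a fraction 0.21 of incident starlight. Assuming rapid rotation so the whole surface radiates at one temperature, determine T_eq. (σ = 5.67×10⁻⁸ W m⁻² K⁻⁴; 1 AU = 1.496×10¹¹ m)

T_eq ≈ 181 K

d = 2.04 AU = 3.05×10¹¹ m.
L = 4πR_⋆²σT_⋆⁴ = 4π(6.96×10⁸)² × 5.67×10⁻⁸ × (5680)⁴ = 3.59×10²⁶ W.
S = L/(4πd²) = 307 W m⁻².
Energy balance: absorbed = emitted ⇒ πR²·S(1−A) = 4πR²·σT_eq⁴, so T_eq⁴ = S(1−A)/(4σ).
T_eq = [307 × 0.79 / (4 × 5.67×10⁻⁸)]^(1/4) = (1.07×10⁹)^(1/4) = 181 K.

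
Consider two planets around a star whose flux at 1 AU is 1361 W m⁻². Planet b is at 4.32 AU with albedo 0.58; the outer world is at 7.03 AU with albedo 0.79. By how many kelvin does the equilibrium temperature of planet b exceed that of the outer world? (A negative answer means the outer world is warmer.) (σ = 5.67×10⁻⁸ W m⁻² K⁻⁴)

T_eq = [S₀(1−A)/(4σd²)]^(1/4), so T ∝ (1−A)^(1/4) / √d.
T₁ = [1361×0.42/(4×5.67×10⁻⁸×4.32²)]^(1/4) = 107.80 K.
T₂ = [1361×0.21/(4×5.67×10⁻⁸×7.03²)]^(1/4) = 71.06 K.

ΔT ≈ 36.7 K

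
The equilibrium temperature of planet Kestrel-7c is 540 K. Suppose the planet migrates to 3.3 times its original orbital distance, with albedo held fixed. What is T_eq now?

T_eq ≈ 297 K

T_eq ∝ L^(1/4) · d^(−1/2).
T′ = 540 / 3.3^(1/2) = 297 K.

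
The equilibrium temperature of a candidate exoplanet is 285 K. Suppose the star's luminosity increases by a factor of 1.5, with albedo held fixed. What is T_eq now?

T_eq ∝ L^(1/4) · d^(−1/2).
T′ = 285 × 1.5^(1/4) = 315 K.

T_eq ≈ 315 K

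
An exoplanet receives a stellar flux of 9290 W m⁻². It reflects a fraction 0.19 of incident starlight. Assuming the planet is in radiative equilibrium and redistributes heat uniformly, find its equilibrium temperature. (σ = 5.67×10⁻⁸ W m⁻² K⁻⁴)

T_eq ≈ 427 K

Energy balance: absorbed = emitted ⇒ πR²·S(1−A) = 4πR²·σT_eq⁴, so T_eq⁴ = S(1−A)/(4σ).
T_eq = [9290 × 0.81 / (4 × 5.67×10⁻⁸)]^(1/4) = (3.32×10¹⁰)^(1/4) = 427 K.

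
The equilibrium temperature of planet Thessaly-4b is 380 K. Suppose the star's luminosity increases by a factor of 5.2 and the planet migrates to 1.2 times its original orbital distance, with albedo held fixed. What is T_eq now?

T_eq ∝ L^(1/4) · d^(−1/2).
T′ = 380 × 5.2^(1/4) / 1.2^(1/2) = 524 K.

T_eq ≈ 524 K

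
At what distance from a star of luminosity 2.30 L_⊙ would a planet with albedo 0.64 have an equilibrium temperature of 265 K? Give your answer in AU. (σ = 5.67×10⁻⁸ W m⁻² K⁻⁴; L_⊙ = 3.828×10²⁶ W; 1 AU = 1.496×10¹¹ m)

L = 2.30 × 3.828×10²⁶ = 8.80×10²⁶ W.
From T_eq⁴ = L(1−A)/(16πσd²): d = √[L(1−A)/(16πσT_eq⁴)].
d = √[8.80×10²⁶ × 0.36 / (16π × 5.67×10⁻⁸ × (265)⁴)] = 1.50×10¹¹ m = 1.00 AU.

d ≈ 1.00 AU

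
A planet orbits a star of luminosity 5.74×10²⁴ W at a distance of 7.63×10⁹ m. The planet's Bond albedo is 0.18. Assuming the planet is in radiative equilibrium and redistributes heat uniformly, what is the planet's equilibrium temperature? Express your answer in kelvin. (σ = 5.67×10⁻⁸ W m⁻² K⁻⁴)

Flux: S = L/(4πd²) = 5.74×10²⁴/(4π×(7.63×10⁹)²) = 7850 W m⁻².
Energy balance: absorbed = emitted ⇒ πR²·S(1−A) = 4πR²·σT_eq⁴, so T_eq⁴ = S(1−A)/(4σ).
T_eq = [7850 × 0.82 / (4 × 5.67×10⁻⁸)]^(1/4) = (2.84×10¹⁰)^(1/4) = 410 K.

T_eq ≈ 410 K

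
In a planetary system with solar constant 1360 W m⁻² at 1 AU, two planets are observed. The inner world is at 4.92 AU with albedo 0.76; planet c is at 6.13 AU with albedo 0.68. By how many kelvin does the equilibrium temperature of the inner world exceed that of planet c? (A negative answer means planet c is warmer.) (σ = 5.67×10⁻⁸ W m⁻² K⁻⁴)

ΔT ≈ 3.3 K

T_eq = [S₀(1−A)/(4σd²)]^(1/4), so T ∝ (1−A)^(1/4) / √d.
T₁ = [1360×0.24/(4×5.67×10⁻⁸×4.92²)]^(1/4) = 87.81 K.
T₂ = [1360×0.32/(4×5.67×10⁻⁸×6.13²)]^(1/4) = 84.53 K.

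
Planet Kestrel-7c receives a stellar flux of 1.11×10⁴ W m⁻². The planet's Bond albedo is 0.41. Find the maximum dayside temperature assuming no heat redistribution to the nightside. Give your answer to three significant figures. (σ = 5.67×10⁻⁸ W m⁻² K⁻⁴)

With no redistribution each surface element balances locally: S(1−A) = σT⁴.
T = [1.11×10⁴ × 0.59 / 5.67×10⁻⁸]^(1/4) = (1.16×10¹¹)^(1/4) = 583 K.

T_ss ≈ 583 K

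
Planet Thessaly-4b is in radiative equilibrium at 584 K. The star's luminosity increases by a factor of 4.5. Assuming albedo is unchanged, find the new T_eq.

T_eq ∝ L^(1/4) · d^(−1/2).
T′ = 584 × 4.5^(1/4) = 851 K.

T_eq ≈ 851 K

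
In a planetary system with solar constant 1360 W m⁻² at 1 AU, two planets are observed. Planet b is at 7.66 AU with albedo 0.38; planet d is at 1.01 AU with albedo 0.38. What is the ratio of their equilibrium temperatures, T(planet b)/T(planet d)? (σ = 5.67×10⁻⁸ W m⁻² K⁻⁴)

T_eq = [S₀(1−A)/(4σd²)]^(1/4), so T ∝ (1−A)^(1/4) / √d.
T₁ = [1360×0.62/(4×5.67×10⁻⁸×7.66²)]^(1/4) = 89.22 K.
T₂ = [1360×0.62/(4×5.67×10⁻⁸×1.01²)]^(1/4) = 245.70 K.

T₁/T₂ ≈ 0.363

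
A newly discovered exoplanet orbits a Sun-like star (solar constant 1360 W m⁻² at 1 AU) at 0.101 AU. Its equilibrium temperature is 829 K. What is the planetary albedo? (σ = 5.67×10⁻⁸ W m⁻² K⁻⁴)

Flux at 0.101 AU: S = 1360/0.101² = 1.33×10⁵ W m⁻².
From T_eq⁴ = S(1−A)/(4σ): 1−A = 4σT_eq⁴/S.
1−A = 4 × 5.67×10⁻⁸ × (829)⁴ / 1.33×10⁵ = 0.803.

A ≈ 0.20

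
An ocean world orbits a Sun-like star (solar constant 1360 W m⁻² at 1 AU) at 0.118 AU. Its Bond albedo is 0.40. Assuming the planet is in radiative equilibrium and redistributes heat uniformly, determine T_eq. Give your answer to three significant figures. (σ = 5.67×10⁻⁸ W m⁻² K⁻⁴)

Flux at 0.118 AU: S = 1360/0.118² = 9.77×10⁴ W m⁻².
Energy balance: absorbed = emitted ⇒ πR²·S(1−A) = 4πR²·σT_eq⁴, so T_eq⁴ = S(1−A)/(4σ).
T_eq = [9.77×10⁴ × 0.60 / (4 × 5.67×10⁻⁸)]^(1/4) = (2.58×10¹¹)^(1/4) = 713 K.

T_eq ≈ 713 K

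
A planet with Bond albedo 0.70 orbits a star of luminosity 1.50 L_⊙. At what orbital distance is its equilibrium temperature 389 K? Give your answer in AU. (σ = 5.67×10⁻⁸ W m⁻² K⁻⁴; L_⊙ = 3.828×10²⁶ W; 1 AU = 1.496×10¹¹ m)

L = 1.50 × 3.828×10²⁶ = 5.74×10²⁶ W.
From T_eq⁴ = L(1−A)/(16πσd²): d = √[L(1−A)/(16πσT_eq⁴)].
d = √[5.74×10²⁶ × 0.30 / (16π × 5.67×10⁻⁸ × (389)⁴)] = 5.14×10¹⁰ m = 0.343 AU.

d ≈ 0.343 AU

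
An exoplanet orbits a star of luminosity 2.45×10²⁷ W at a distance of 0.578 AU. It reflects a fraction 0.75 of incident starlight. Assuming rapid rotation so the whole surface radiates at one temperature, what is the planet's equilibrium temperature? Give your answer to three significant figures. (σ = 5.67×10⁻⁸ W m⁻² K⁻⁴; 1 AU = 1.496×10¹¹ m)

d = 0.578 AU = 8.65×10¹⁰ m.
Flux: S = L/(4πd²) = 2.45×10²⁷/(4π×(8.65×10¹⁰)²) = 2.61×10⁴ W m⁻².
Energy balance: absorbed = emitted ⇒ πR²·S(1−A) = 4πR²·σT_eq⁴, so T_eq⁴ = S(1−A)/(4σ).
T_eq = [2.61×10⁴ × 0.25 / (4 × 5.67×10⁻⁸)]^(1/4) = (2.87×10¹⁰)^(1/4) = 412 K.

T_eq ≈ 412 K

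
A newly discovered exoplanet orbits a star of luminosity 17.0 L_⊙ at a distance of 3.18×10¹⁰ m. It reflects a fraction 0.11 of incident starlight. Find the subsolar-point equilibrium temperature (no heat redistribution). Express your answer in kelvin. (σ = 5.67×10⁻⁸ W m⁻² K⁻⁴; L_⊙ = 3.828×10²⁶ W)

L = 17.0 × 3.828×10²⁶ = 6.51×10²⁷ W.
Flux: S = L/(4πd²) = 6.51×10²⁷/(4π×(3.18×10¹⁰)²) = 5.12×10⁵ W m⁻².
At the subsolar point the surface absorbs S(1−A) and emits σT⁴ per unit area — no factor of 4, since only the local patch is in balance.
T = [5.12×10⁵ × 0.89 / 5.67×10⁻⁸]^(1/4) = (8.04×10¹²)^(1/4) = 1680 K.

T_ss ≈ 1680 K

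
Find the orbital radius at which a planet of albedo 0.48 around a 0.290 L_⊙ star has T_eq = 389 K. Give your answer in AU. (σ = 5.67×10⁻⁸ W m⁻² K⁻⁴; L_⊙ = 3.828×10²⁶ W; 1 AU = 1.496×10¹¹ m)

d ≈ 0.199 AU

L = 0.290 × 3.828×10²⁶ = 1.11×10²⁶ W.
From T_eq⁴ = L(1−A)/(16πσd²): d = √[L(1−A)/(16πσT_eq⁴)].
d = √[1.11×10²⁶ × 0.52 / (16π × 5.67×10⁻⁸ × (389)⁴)] = 2.97×10¹⁰ m = 0.199 AU.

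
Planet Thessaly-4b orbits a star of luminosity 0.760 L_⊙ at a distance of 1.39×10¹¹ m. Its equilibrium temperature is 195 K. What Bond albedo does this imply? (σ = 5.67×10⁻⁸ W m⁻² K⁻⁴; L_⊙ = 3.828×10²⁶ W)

L = 0.760 × 3.828×10²⁶ = 2.91×10²⁶ W.
Flux: S = L/(4πd²) = 2.91×10²⁶/(4π×(1.39×10¹¹)²) = 1200 W m⁻².
From T_eq⁴ = S(1−A)/(4σ): 1−A = 4σT_eq⁴/S.
1−A = 4 × 5.67×10⁻⁸ × (195)⁴ / 1200 = 0.274.

A ≈ 0.73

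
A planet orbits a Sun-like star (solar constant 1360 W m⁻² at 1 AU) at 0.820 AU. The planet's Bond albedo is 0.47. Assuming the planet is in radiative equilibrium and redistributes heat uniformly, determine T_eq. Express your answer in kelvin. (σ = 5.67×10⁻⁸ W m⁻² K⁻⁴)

T_eq ≈ 262 K

Flux at 0.820 AU: S = 1360/0.820² = 2020 W m⁻².
Energy balance: absorbed = emitted ⇒ πR²·S(1−A) = 4πR²·σT_eq⁴, so T_eq⁴ = S(1−A)/(4σ).
T_eq = [2020 × 0.53 / (4 × 5.67×10⁻⁸)]^(1/4) = (4.73×10⁹)^(1/4) = 262 K.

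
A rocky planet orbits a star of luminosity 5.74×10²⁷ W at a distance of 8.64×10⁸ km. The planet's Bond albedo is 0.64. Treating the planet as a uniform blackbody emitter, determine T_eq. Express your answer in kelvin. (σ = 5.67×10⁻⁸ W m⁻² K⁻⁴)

d = 8.64×10⁸ km = 8.64×10¹¹ m.
Flux: S = L/(4πd²) = 5.74×10²⁷/(4π×(8.64×10¹¹)²) = 612 W m⁻².
Energy balance: absorbed = emitted ⇒ πR²·S(1−A) = 4πR²·σT_eq⁴, so T_eq⁴ = S(1−A)/(4σ).
T_eq = [612 × 0.36 / (4 × 5.67×10⁻⁸)]^(1/4) = (9.71×10⁸)^(1/4) = 177 K.

T_eq ≈ 177 K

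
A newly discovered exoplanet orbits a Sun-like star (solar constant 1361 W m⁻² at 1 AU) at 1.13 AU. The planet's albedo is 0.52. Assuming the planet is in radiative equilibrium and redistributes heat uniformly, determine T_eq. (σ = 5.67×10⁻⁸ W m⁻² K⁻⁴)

Flux at 1.13 AU: S = 1361/1.13² = 1070 W m⁻².
Energy balance: absorbed = emitted ⇒ πR²·S(1−A) = 4πR²·σT_eq⁴, so T_eq⁴ = S(1−A)/(4σ).
T_eq = [1070 × 0.48 / (4 × 5.67×10⁻⁸)]^(1/4) = (2.26×10⁹)^(1/4) = 218 K.

T_eq ≈ 218 K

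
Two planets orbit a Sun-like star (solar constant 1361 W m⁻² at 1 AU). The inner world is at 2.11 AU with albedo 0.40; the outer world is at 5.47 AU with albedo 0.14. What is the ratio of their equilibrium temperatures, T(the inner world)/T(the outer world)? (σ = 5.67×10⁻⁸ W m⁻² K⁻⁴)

T₁/T₂ ≈ 1.472

T_eq = [S₀(1−A)/(4σd²)]^(1/4), so T ∝ (1−A)^(1/4) / √d.
T₁ = [1361×0.60/(4×5.67×10⁻⁸×2.11²)]^(1/4) = 168.64 K.
T₂ = [1361×0.86/(4×5.67×10⁻⁸×5.47²)]^(1/4) = 114.60 K.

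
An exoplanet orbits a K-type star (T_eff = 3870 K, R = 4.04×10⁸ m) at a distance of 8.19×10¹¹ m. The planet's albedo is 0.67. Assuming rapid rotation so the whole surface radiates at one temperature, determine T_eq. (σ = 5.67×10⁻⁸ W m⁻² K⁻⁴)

T_eq ≈ 46.1 K

L = 4πR_⋆²σT_⋆⁴ = 4π(4.04×10⁸)² × 5.67×10⁻⁸ × (3870)⁴ = 2.61×10²⁵ W.
S = L/(4πd²) = 3.09 W m⁻².
Energy balance: absorbed = emitted ⇒ πR²·S(1−A) = 4πR²·σT_eq⁴, so T_eq⁴ = S(1−A)/(4σ).
T_eq = [3.09 × 0.33 / (4 × 5.67×10⁻⁸)]^(1/4) = (4.50×10⁶)^(1/4) = 46.1 K.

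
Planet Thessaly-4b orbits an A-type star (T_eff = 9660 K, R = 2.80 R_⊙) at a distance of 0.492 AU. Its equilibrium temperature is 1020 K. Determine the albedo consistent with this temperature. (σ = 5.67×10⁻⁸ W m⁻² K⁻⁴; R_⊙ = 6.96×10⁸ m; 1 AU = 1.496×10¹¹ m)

A ≈ 0.29

R_⋆ = 2.80 × 6.96×10⁸ = 1.95×10⁹ m.
d = 0.492 AU = 7.36×10¹⁰ m.
L = 4πR_⋆²σT_⋆⁴ = 4π(1.95×10⁹)² × 5.67×10⁻⁸ × (9660)⁴ = 2.36×10²⁸ W.
S = L/(4πd²) = 3.46×10⁵ W m⁻².
From T_eq⁴ = S(1−A)/(4σ): 1−A = 4σT_eq⁴/S.
1−A = 4 × 5.67×10⁻⁸ × (1020)⁴ / 3.46×10⁵ = 0.709.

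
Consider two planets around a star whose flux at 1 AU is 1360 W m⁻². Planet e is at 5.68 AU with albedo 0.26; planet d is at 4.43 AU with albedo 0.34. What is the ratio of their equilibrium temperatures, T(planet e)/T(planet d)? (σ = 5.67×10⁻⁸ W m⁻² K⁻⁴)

T₁/T₂ ≈ 0.909

T_eq = [S₀(1−A)/(4σd²)]^(1/4), so T ∝ (1−A)^(1/4) / √d.
T₁ = [1360×0.74/(4×5.67×10⁻⁸×5.68²)]^(1/4) = 108.29 K.
T₂ = [1360×0.66/(4×5.67×10⁻⁸×4.43²)]^(1/4) = 119.17 K.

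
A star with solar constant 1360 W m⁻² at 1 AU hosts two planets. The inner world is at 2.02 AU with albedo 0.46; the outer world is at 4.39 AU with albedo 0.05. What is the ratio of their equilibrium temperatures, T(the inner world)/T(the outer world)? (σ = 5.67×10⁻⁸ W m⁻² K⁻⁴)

T₁/T₂ ≈ 1.280

T_eq = [S₀(1−A)/(4σd²)]^(1/4), so T ∝ (1−A)^(1/4) / √d.
T₁ = [1360×0.54/(4×5.67×10⁻⁸×2.02²)]^(1/4) = 167.84 K.
T₂ = [1360×0.95/(4×5.67×10⁻⁸×4.39²)]^(1/4) = 131.12 K.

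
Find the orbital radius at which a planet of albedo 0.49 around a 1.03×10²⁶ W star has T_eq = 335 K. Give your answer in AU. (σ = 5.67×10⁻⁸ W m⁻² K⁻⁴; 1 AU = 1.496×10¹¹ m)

From T_eq⁴ = L(1−A)/(16πσd²): d = √[L(1−A)/(16πσT_eq⁴)].
d = √[1.03×10²⁶ × 0.51 / (16π × 5.67×10⁻⁸ × (335)⁴)] = 3.83×10¹⁰ m = 0.256 AU.

d ≈ 0.256 AU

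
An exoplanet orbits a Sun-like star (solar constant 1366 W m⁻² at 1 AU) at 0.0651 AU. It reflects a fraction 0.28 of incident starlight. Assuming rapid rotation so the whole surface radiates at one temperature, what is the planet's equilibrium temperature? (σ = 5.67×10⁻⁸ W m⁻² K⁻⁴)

T_eq ≈ 1010 K

Flux at 0.0651 AU: S = 1366/0.0651² = 3.22×10⁵ W m⁻².
Energy balance: absorbed = emitted ⇒ πR²·S(1−A) = 4πR²·σT_eq⁴, so T_eq⁴ = S(1−A)/(4σ).
T_eq = [3.22×10⁵ × 0.72 / (4 × 5.67×10⁻⁸)]^(1/4) = (1.02×10¹²)^(1/4) = 1010 K.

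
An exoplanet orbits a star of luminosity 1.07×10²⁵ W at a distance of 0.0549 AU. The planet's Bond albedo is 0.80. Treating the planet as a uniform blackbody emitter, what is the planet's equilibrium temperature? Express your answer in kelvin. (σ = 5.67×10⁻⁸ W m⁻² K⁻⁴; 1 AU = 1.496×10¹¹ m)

d = 0.0549 AU = 8.21×10⁹ m.
Flux: S = L/(4πd²) = 1.07×10²⁵/(4π×(8.21×10⁹)²) = 1.26×10⁴ W m⁻².
Energy balance: absorbed = emitted ⇒ πR²·S(1−A) = 4πR²·σT_eq⁴, so T_eq⁴ = S(1−A)/(4σ).
T_eq = [1.26×10⁴ × 0.20 / (4 × 5.67×10⁻⁸)]^(1/4) = (1.11×10¹⁰)^(1/4) = 325 K.

T_eq ≈ 325 K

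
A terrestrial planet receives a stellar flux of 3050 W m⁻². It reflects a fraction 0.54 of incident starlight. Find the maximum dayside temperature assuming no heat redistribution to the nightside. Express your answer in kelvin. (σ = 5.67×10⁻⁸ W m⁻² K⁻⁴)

T_ss ≈ 397 K

With no redistribution each surface element balances locally: S(1−A) = σT⁴.
T = [3050 × 0.46 / 5.67×10⁻⁸]^(1/4) = (2.47×10¹⁰)^(1/4) = 397 K.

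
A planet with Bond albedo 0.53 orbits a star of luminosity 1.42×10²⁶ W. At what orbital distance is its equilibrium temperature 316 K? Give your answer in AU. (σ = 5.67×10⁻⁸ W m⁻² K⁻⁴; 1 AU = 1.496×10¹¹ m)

From T_eq⁴ = L(1−A)/(16πσd²): d = √[L(1−A)/(16πσT_eq⁴)].
d = √[1.42×10²⁶ × 0.47 / (16π × 5.67×10⁻⁸ × (316)⁴)] = 4.85×10¹⁰ m = 0.324 AU.

d ≈ 0.324 AU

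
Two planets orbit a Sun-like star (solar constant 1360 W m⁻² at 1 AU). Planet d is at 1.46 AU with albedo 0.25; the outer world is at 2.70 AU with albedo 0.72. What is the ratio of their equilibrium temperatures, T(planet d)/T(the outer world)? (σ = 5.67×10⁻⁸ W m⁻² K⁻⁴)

T₁/T₂ ≈ 1.740

T_eq = [S₀(1−A)/(4σd²)]^(1/4), so T ∝ (1−A)^(1/4) / √d.
T₁ = [1360×0.75/(4×5.67×10⁻⁸×1.46²)]^(1/4) = 214.32 K.
T₂ = [1360×0.28/(4×5.67×10⁻⁸×2.70²)]^(1/4) = 123.19 K.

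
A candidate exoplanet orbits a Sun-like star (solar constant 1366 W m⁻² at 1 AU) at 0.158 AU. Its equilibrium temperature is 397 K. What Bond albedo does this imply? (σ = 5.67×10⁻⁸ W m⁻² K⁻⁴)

Flux at 0.158 AU: S = 1366/0.158² = 5.47×10⁴ W m⁻².
From T_eq⁴ = S(1−A)/(4σ): 1−A = 4σT_eq⁴/S.
1−A = 4 × 5.67×10⁻⁸ × (397)⁴ / 5.47×10⁴ = 0.103.

A ≈ 0.90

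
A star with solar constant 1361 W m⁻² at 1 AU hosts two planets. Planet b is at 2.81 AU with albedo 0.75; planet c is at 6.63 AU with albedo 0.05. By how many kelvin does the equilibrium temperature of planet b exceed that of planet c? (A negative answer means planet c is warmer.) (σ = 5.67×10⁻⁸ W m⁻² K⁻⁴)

T_eq = [S₀(1−A)/(4σd²)]^(1/4), so T ∝ (1−A)^(1/4) / √d.
T₁ = [1361×0.25/(4×5.67×10⁻⁸×2.81²)]^(1/4) = 117.40 K.
T₂ = [1361×0.95/(4×5.67×10⁻⁸×6.63²)]^(1/4) = 106.72 K.

ΔT ≈ 10.7 K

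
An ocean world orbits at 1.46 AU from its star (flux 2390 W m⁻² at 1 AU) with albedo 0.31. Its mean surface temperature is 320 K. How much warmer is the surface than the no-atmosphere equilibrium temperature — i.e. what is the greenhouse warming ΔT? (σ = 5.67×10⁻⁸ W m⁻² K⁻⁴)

ΔT ≈ 78.3 K

S = 2390/1.46² = 1121 W m⁻².
T_eq = [S(1−A)/(4σ)]^(1/4) = [1121×0.69/(4×5.67×10⁻⁸)]^(1/4) = 241.7 K.
ΔT = T_surf − T_eq = 320 − 241.7.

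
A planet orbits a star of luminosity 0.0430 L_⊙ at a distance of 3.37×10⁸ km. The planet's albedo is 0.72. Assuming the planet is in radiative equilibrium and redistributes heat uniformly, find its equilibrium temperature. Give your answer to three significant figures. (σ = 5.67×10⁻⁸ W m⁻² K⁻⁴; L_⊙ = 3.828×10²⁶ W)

T_eq ≈ 61.4 K

d = 3.37×10⁸ km = 3.37×10¹¹ m.
L = 0.0430 × 3.828×10²⁶ = 1.65×10²⁵ W.
Flux: S = L/(4πd²) = 1.65×10²⁵/(4π×(3.37×10¹¹)²) = 11.5 W m⁻².
Energy balance: absorbed = emitted ⇒ πR²·S(1−A) = 4πR²·σT_eq⁴, so T_eq⁴ = S(1−A)/(4σ).
T_eq = [11.5 × 0.28 / (4 × 5.67×10⁻⁸)]^(1/4) = (1.42×10⁷)^(1/4) = 61.4 K.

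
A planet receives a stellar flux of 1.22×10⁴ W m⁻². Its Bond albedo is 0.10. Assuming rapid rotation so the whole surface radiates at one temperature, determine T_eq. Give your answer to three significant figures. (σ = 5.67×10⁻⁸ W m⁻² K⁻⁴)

T_eq ≈ 469 K

Energy balance: absorbed = emitted ⇒ πR²·S(1−A) = 4πR²·σT_eq⁴, so T_eq⁴ = S(1−A)/(4σ).
T_eq = [1.22×10⁴ × 0.90 / (4 × 5.67×10⁻⁸)]^(1/4) = (4.84×10¹⁰)^(1/4) = 469 K.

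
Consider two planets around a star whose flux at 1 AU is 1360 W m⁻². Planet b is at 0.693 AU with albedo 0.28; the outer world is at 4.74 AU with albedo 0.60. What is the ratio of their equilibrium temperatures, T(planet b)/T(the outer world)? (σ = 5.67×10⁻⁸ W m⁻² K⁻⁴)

T_eq = [S₀(1−A)/(4σd²)]^(1/4), so T ∝ (1−A)^(1/4) / √d.
T₁ = [1360×0.72/(4×5.67×10⁻⁸×0.693²)]^(1/4) = 307.92 K.
T₂ = [1360×0.40/(4×5.67×10⁻⁸×4.74²)]^(1/4) = 101.65 K.

T₁/T₂ ≈ 3.029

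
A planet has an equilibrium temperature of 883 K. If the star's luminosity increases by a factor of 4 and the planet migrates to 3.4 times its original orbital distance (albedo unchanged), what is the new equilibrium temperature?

T_eq ∝ L^(1/4) · d^(−1/2).
T′ = 883 × 4^(1/4) / 3.4^(1/2) = 677 K.

T_eq ≈ 677 K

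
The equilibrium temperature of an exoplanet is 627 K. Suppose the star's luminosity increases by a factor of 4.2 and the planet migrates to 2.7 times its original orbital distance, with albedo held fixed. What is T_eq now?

T_eq ∝ L^(1/4) · d^(−1/2).
T′ = 627 × 4.2^(1/4) / 2.7^(1/2) = 546 K.

T_eq ≈ 546 K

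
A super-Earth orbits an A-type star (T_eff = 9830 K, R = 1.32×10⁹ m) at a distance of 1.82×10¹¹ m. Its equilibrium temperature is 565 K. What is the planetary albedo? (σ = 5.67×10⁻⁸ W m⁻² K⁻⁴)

A ≈ 0.17

L = 4πR_⋆²σT_⋆⁴ = 4π(1.32×10⁹)² × 5.67×10⁻⁸ × (9830)⁴ = 1.16×10²⁸ W.
S = L/(4πd²) = 2.78×10⁴ W m⁻².
From T_eq⁴ = S(1−A)/(4σ): 1−A = 4σT_eq⁴/S.
1−A = 4 × 5.67×10⁻⁸ × (565)⁴ / 2.78×10⁴ = 0.830.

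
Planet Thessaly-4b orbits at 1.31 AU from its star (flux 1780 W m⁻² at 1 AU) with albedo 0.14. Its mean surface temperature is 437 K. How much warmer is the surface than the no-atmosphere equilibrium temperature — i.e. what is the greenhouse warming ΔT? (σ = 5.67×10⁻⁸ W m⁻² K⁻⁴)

ΔT ≈ 186.6 K

S = 1780/1.31² = 1037 W m⁻².
T_eq = [S(1−A)/(4σ)]^(1/4) = [1037×0.86/(4×5.67×10⁻⁸)]^(1/4) = 250.4 K.
ΔT = T_surf − T_eq = 437 − 250.4.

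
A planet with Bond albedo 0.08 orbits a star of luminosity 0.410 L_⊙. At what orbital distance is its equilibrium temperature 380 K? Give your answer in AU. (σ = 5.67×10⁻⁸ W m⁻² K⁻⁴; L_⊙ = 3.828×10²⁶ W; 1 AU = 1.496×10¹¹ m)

d ≈ 0.329 AU

L = 0.410 × 3.828×10²⁶ = 1.57×10²⁶ W.
From T_eq⁴ = L(1−A)/(16πσd²): d = √[L(1−A)/(16πσT_eq⁴)].
d = √[1.57×10²⁶ × 0.92 / (16π × 5.67×10⁻⁸ × (380)⁴)] = 4.93×10¹⁰ m = 0.329 AU.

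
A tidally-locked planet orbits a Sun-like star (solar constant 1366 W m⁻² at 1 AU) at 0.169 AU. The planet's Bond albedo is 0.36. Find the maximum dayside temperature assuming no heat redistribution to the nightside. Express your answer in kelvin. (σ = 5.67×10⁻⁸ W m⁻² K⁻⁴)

T_ss ≈ 857 K

Flux at 0.169 AU: S = 1366/0.169² = 4.78×10⁴ W m⁻².
With no redistribution each surface element balances locally: S(1−A) = σT⁴.
T = [4.78×10⁴ × 0.64 / 5.67×10⁻⁸]^(1/4) = (5.40×10¹¹)^(1/4) = 857 K.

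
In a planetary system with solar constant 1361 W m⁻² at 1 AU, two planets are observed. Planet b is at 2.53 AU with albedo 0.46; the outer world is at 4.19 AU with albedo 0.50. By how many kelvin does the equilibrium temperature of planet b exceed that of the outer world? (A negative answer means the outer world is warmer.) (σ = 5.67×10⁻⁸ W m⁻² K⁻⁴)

ΔT ≈ 35.7 K

T_eq = [S₀(1−A)/(4σd²)]^(1/4), so T ∝ (1−A)^(1/4) / √d.
T₁ = [1361×0.54/(4×5.67×10⁻⁸×2.53²)]^(1/4) = 150.00 K.
T₂ = [1361×0.50/(4×5.67×10⁻⁸×4.19²)]^(1/4) = 114.34 K.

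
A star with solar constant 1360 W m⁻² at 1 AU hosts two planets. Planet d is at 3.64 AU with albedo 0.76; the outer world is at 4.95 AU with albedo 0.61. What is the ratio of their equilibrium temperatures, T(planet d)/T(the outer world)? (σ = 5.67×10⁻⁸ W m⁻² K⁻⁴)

T₁/T₂ ≈ 1.033

T_eq = [S₀(1−A)/(4σd²)]^(1/4), so T ∝ (1−A)^(1/4) / √d.
T₁ = [1360×0.24/(4×5.67×10⁻⁸×3.64²)]^(1/4) = 102.09 K.
T₂ = [1360×0.39/(4×5.67×10⁻⁸×4.95²)]^(1/4) = 98.84 K.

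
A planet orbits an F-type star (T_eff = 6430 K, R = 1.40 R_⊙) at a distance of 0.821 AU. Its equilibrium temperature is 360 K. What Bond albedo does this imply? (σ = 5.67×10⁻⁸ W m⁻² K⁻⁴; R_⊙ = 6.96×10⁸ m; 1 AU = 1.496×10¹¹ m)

A ≈ 0.38

R_⋆ = 1.40 × 6.96×10⁸ = 9.74×10⁸ m.
d = 0.821 AU = 1.23×10¹¹ m.
L = 4πR_⋆²σT_⋆⁴ = 4π(9.74×10⁸)² × 5.67×10⁻⁸ × (6430)⁴ = 1.16×10²⁷ W.
S = L/(4πd²) = 6100 W m⁻².
From T_eq⁴ = S(1−A)/(4σ): 1−A = 4σT_eq⁴/S.
1−A = 4 × 5.67×10⁻⁸ × (360)⁴ / 6100 = 0.624.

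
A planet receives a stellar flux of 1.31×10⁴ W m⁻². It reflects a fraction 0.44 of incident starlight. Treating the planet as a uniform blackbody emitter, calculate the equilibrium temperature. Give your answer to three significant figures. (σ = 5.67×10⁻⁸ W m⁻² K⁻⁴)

Energy balance: absorbed = emitted ⇒ πR²·S(1−A) = 4πR²·σT_eq⁴, so T_eq⁴ = S(1−A)/(4σ).
T_eq = [1.31×10⁴ × 0.56 / (4 × 5.67×10⁻⁸)]^(1/4) = (3.23×10¹⁰)^(1/4) = 424 K.

T_eq ≈ 424 K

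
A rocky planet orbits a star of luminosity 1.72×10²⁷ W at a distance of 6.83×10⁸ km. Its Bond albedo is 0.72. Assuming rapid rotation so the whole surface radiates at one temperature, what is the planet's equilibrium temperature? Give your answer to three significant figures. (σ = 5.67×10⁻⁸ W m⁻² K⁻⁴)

T_eq ≈ 138 K

d = 6.83×10⁸ km = 6.83×10¹¹ m.
Flux: S = L/(4πd²) = 1.72×10²⁷/(4π×(6.83×10¹¹)²) = 293 W m⁻².
Energy balance: absorbed = emitted ⇒ πR²·S(1−A) = 4πR²·σT_eq⁴, so T_eq⁴ = S(1−A)/(4σ).
T_eq = [293 × 0.28 / (4 × 5.67×10⁻⁸)]^(1/4) = (3.62×10⁸)^(1/4) = 138 K.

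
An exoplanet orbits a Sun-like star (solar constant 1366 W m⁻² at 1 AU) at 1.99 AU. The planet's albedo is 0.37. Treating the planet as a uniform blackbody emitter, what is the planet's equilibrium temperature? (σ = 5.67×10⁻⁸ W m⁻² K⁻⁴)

Flux at 1.99 AU: S = 1366/1.99² = 345 W m⁻².
Energy balance: absorbed = emitted ⇒ πR²·S(1−A) = 4πR²·σT_eq⁴, so T_eq⁴ = S(1−A)/(4σ).
T_eq = [345 × 0.63 / (4 × 5.67×10⁻⁸)]^(1/4) = (9.58×10⁸)^(1/4) = 176 K.

T_eq ≈ 176 K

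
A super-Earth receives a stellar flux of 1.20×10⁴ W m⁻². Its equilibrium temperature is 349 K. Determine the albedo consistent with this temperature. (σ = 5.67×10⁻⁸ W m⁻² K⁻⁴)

From T_eq⁴ = S(1−A)/(4σ): 1−A = 4σT_eq⁴/S.
1−A = 4 × 5.67×10⁻⁸ × (349)⁴ / 1.20×10⁴ = 0.280.

A ≈ 0.72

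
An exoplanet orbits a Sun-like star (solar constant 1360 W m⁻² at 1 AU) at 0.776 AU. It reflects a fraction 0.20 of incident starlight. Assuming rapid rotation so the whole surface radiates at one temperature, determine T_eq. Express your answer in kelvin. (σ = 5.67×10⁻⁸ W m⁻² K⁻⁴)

Flux at 0.776 AU: S = 1360/0.776² = 2260 W m⁻².
Energy balance: absorbed = emitted ⇒ πR²·S(1−A) = 4πR²·σT_eq⁴, so T_eq⁴ = S(1−A)/(4σ).
T_eq = [2260 × 0.80 / (4 × 5.67×10⁻⁸)]^(1/4) = (7.97×10⁹)^(1/4) = 299 K.

T_eq ≈ 299 K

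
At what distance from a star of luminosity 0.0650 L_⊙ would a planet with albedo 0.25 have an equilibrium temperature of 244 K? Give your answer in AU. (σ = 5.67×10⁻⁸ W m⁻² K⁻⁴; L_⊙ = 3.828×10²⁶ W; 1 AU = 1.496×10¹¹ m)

L = 0.0650 × 3.828×10²⁶ = 2.49×10²⁵ W.
From T_eq⁴ = L(1−A)/(16πσd²): d = √[L(1−A)/(16πσT_eq⁴)].
d = √[2.49×10²⁵ × 0.75 / (16π × 5.67×10⁻⁸ × (244)⁴)] = 4.30×10¹⁰ m = 0.287 AU.

d ≈ 0.287 AU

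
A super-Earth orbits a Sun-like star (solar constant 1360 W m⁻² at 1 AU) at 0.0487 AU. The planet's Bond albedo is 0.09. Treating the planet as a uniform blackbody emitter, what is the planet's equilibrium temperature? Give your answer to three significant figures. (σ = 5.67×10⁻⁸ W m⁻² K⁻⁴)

Flux at 0.0487 AU: S = 1360/0.0487² = 5.73×10⁵ W m⁻².
Energy balance: absorbed = emitted ⇒ πR²·S(1−A) = 4πR²·σT_eq⁴, so T_eq⁴ = S(1−A)/(4σ).
T_eq = [5.73×10⁵ × 0.91 / (4 × 5.67×10⁻⁸)]^(1/4) = (2.30×10¹²)^(1/4) = 1230 K.

T_eq ≈ 1230 K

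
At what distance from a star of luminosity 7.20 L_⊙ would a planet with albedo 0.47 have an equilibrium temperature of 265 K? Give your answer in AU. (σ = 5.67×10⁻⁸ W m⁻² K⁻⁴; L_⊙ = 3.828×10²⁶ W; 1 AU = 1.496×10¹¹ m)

d ≈ 2.15 AU

L = 7.20 × 3.828×10²⁶ = 2.76×10²⁷ W.
From T_eq⁴ = L(1−A)/(16πσd²): d = √[L(1−A)/(16πσT_eq⁴)].
d = √[2.76×10²⁷ × 0.53 / (16π × 5.67×10⁻⁸ × (265)⁴)] = 3.22×10¹¹ m = 2.15 AU.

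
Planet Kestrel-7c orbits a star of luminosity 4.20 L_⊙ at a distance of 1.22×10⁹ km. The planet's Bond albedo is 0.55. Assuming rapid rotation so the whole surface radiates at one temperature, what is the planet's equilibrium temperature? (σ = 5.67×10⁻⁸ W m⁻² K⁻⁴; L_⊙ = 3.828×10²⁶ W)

d = 1.22×10⁹ km = 1.22×10¹² m.
L = 4.20 × 3.828×10²⁶ = 1.61×10²⁷ W.
Flux: S = L/(4πd²) = 1.61×10²⁷/(4π×(1.22×10¹²)²) = 86.0 W m⁻².
Energy balance: absorbed = emitted ⇒ πR²·S(1−A) = 4πR²·σT_eq⁴, so T_eq⁴ = S(1−A)/(4σ).
T_eq = [86.0 × 0.45 / (4 × 5.67×10⁻⁸)]^(1/4) = (1.71×10⁸)^(1/4) = 114 K.

T_eq ≈ 114 K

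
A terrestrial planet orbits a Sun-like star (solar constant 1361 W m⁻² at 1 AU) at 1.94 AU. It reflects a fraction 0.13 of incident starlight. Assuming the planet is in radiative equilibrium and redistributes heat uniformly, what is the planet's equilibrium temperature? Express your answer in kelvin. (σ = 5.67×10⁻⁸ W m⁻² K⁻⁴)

T_eq ≈ 193 K

Flux at 1.94 AU: S = 1361/1.94² = 362 W m⁻².
Energy balance: absorbed = emitted ⇒ πR²·S(1−A) = 4πR²·σT_eq⁴, so T_eq⁴ = S(1−A)/(4σ).
T_eq = [362 × 0.87 / (4 × 5.67×10⁻⁸)]^(1/4) = (1.39×10⁹)^(1/4) = 193 K.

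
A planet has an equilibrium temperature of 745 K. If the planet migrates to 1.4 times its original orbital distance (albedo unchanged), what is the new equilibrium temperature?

T_eq ≈ 630 K

T_eq ∝ L^(1/4) · d^(−1/2).
T′ = 745 / 1.4^(1/2) = 630 K.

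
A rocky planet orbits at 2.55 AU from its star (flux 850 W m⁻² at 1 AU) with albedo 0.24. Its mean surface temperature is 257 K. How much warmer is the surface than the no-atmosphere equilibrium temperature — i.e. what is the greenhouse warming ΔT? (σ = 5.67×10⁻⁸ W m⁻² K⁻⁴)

S = 850/2.55² = 130.7 W m⁻².
T_eq = [S(1−A)/(4σ)]^(1/4) = [130.7×0.76/(4×5.67×10⁻⁸)]^(1/4) = 144.7 K.
ΔT = T_surf − T_eq = 257 − 144.7.

ΔT ≈ 112.3 K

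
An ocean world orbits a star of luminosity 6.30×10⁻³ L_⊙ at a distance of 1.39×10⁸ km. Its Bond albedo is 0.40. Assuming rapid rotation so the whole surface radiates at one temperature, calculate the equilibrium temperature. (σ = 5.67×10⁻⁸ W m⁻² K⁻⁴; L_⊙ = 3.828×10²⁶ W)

T_eq ≈ 71.6 K

d = 1.39×10⁸ km = 1.39×10¹¹ m.
L = 6.30×10⁻³ × 3.828×10²⁶ = 2.41×10²⁴ W.
Flux: S = L/(4πd²) = 2.41×10²⁴/(4π×(1.39×10¹¹)²) = 9.93 W m⁻².
Energy balance: absorbed = emitted ⇒ πR²·S(1−A) = 4πR²·σT_eq⁴, so T_eq⁴ = S(1−A)/(4σ).
T_eq = [9.93 × 0.60 / (4 × 5.67×10⁻⁸)]^(1/4) = (2.63×10⁷)^(1/4) = 71.6 K.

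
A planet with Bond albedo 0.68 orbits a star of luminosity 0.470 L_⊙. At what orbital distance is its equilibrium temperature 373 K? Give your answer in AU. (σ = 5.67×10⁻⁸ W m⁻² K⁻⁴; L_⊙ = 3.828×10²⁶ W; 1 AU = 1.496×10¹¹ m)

d ≈ 0.216 AU

L = 0.470 × 3.828×10²⁶ = 1.80×10²⁶ W.
From T_eq⁴ = L(1−A)/(16πσd²): d = √[L(1−A)/(16πσT_eq⁴)].
d = √[1.80×10²⁶ × 0.32 / (16π × 5.67×10⁻⁸ × (373)⁴)] = 3.23×10¹⁰ m = 0.216 AU.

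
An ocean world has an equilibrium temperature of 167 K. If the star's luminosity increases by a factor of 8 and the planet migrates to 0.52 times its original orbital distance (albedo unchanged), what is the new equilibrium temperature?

T_eq ∝ L^(1/4) · d^(−1/2).
T′ = 167 × 8^(1/4) / 0.52^(1/2) = 389 K.

T_eq ≈ 389 K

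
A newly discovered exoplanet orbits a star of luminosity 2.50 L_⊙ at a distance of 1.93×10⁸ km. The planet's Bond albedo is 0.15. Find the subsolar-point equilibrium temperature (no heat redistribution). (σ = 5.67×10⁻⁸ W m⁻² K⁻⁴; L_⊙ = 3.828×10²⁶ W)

T_ss ≈ 418 K

d = 1.93×10⁸ km = 1.93×10¹¹ m.
L = 2.50 × 3.828×10²⁶ = 9.57×10²⁶ W.
Flux: S = L/(4πd²) = 9.57×10²⁶/(4π×(1.93×10¹¹)²) = 2040 W m⁻².
At the subsolar point the surface absorbs S(1−A) and emits σT⁴ per unit area — no factor of 4, since only the local patch is in balance.
T = [2040 × 0.85 / 5.67×10⁻⁸]^(1/4) = (3.06×10¹⁰)^(1/4) = 418 K.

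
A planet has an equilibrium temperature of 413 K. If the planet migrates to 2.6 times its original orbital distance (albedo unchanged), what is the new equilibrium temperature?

T_eq ≈ 256 K

T_eq ∝ L^(1/4) · d^(−1/2).
T′ = 413 / 2.6^(1/2) = 256 K.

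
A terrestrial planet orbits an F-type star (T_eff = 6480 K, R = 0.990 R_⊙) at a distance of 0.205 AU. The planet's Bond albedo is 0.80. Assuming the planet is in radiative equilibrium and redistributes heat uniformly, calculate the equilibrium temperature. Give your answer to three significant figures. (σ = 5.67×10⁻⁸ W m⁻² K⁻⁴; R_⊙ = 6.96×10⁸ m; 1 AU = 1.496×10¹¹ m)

R_⋆ = 0.990 × 6.96×10⁸ = 6.89×10⁸ m.
d = 0.205 AU = 3.07×10¹⁰ m.
L = 4πR_⋆²σT_⋆⁴ = 4π(6.89×10⁸)² × 5.67×10⁻⁸ × (6480)⁴ = 5.96×10²⁶ W.
S = L/(4πd²) = 5.05×10⁴ W m⁻².
Energy balance: absorbed = emitted ⇒ πR²·S(1−A) = 4πR²·σT_eq⁴, so T_eq⁴ = S(1−A)/(4σ).
T_eq = [5.05×10⁴ × 0.20 / (4 × 5.67×10⁻⁸)]^(1/4) = (4.45×10¹⁰)^(1/4) = 459 K.

T_eq ≈ 459 K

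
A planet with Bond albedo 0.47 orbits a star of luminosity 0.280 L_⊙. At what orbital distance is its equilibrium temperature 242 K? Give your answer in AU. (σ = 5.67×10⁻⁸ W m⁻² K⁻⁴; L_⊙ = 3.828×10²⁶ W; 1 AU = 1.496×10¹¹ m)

L = 0.280 × 3.828×10²⁶ = 1.07×10²⁶ W.
From T_eq⁴ = L(1−A)/(16πσd²): d = √[L(1−A)/(16πσT_eq⁴)].
d = √[1.07×10²⁶ × 0.53 / (16π × 5.67×10⁻⁸ × (242)⁴)] = 7.62×10¹⁰ m = 0.510 AU.

d ≈ 0.510 AU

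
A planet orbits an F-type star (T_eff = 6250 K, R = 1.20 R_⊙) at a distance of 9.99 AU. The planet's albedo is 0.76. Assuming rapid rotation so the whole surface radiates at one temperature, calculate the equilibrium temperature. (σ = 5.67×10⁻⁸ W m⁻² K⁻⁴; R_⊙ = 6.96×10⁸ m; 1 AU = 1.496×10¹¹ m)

R_⋆ = 1.20 × 6.96×10⁸ = 8.35×10⁸ m.
d = 9.99 AU = 1.49×10¹² m.
L = 4πR_⋆²σT_⋆⁴ = 4π(8.35×10⁸)² × 5.67×10⁻⁸ × (6250)⁴ = 7.58×10²⁶ W.
S = L/(4πd²) = 27.0 W m⁻².
Energy balance: absorbed = emitted ⇒ πR²·S(1−A) = 4πR²·σT_eq⁴, so T_eq⁴ = S(1−A)/(4σ).
T_eq = [27.0 × 0.24 / (4 × 5.67×10⁻⁸)]^(1/4) = (2.86×10⁷)^(1/4) = 73.1 K.

T_eq ≈ 73.1 K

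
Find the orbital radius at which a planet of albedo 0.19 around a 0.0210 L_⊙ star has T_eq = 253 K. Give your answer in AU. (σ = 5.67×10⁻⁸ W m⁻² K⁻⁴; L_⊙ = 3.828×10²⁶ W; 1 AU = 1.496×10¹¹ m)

L = 0.0210 × 3.828×10²⁶ = 8.04×10²⁴ W.
From T_eq⁴ = L(1−A)/(16πσd²): d = √[L(1−A)/(16πσT_eq⁴)].
d = √[8.04×10²⁴ × 0.81 / (16π × 5.67×10⁻⁸ × (253)⁴)] = 2.36×10¹⁰ m = 0.158 AU.

d ≈ 0.158 AU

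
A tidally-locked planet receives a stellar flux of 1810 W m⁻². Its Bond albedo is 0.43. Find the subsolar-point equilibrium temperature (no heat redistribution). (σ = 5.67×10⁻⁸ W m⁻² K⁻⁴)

T_ss ≈ 367 K

At the subsolar point the surface absorbs S(1−A) and emits σT⁴ per unit area — no factor of 4, since only the local patch is in balance.
T = [1810 × 0.57 / 5.67×10⁻⁸]^(1/4) = (1.82×10¹⁰)^(1/4) = 367 K.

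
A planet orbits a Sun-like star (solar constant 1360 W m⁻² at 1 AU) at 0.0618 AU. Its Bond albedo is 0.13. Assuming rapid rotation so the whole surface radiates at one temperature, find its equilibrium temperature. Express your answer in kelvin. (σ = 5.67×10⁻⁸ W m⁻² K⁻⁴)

Flux at 0.0618 AU: S = 1360/0.0618² = 3.56×10⁵ W m⁻².
Energy balance: absorbed = emitted ⇒ πR²·S(1−A) = 4πR²·σT_eq⁴, so T_eq⁴ = S(1−A)/(4σ).
T_eq = [3.56×10⁵ × 0.87 / (4 × 5.67×10⁻⁸)]^(1/4) = (1.37×10¹²)^(1/4) = 1080 K.

T_eq ≈ 1080 K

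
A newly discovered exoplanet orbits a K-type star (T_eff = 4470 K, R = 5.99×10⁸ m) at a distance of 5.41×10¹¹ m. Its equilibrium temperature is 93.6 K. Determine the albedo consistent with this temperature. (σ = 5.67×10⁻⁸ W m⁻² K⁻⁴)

A ≈ 0.37

L = 4πR_⋆²σT_⋆⁴ = 4π(5.99×10⁸)² × 5.67×10⁻⁸ × (4470)⁴ = 1.02×10²⁶ W.
S = L/(4πd²) = 27.8 W m⁻².
From T_eq⁴ = S(1−A)/(4σ): 1−A = 4σT_eq⁴/S.
1−A = 4 × 5.67×10⁻⁸ × (93.6)⁴ / 27.8 = 0.627.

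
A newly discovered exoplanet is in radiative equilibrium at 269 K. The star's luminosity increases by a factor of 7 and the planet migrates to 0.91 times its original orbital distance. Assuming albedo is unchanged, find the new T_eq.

T_eq ∝ L^(1/4) · d^(−1/2).
T′ = 269 × 7^(1/4) / 0.91^(1/2) = 459 K.

T_eq ≈ 459 K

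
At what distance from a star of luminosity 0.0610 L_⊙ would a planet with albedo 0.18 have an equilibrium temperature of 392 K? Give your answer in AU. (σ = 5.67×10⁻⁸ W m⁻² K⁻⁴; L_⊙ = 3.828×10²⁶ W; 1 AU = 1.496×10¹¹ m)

d ≈ 0.113 AU

L = 0.0610 × 3.828×10²⁶ = 2.34×10²⁵ W.
From T_eq⁴ = L(1−A)/(16πσd²): d = √[L(1−A)/(16πσT_eq⁴)].
d = √[2.34×10²⁵ × 0.82 / (16π × 5.67×10⁻⁸ × (392)⁴)] = 1.69×10¹⁰ m = 0.113 AU.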